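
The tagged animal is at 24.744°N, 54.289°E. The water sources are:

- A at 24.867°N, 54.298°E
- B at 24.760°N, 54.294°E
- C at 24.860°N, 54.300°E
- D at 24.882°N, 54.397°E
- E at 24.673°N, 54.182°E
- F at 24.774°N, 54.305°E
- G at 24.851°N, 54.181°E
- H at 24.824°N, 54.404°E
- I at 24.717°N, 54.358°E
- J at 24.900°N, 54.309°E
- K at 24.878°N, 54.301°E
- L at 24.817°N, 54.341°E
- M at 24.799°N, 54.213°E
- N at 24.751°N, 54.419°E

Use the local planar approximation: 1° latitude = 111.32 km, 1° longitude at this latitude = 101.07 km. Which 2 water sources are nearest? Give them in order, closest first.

Distances from 24.744°N, 54.289°E:
A: √((0.123·111.32)² + (0.009·101.07)²) = √(187.48072 + 0.82743) = 13.723 km
B: √((0.016·111.32)² + (0.005·101.07)²) = √(3.17239 + 0.25538) = 1.851 km
C: √((0.116·111.32)² + (0.011·101.07)²) = √(166.74867 + 1.23603) = 12.961 km
D: √((0.138·111.32)² + (0.108·101.07)²) = √(235.99596 + 119.14945) = 18.845 km
E: √((-0.071·111.32)² + (-0.107·101.07)²) = √(62.46879 + 116.95319) = 13.395 km
F: √((0.030·111.32)² + (0.016·101.07)²) = √(11.15293 + 2.61508) = 3.711 km
G: √((0.107·111.32)² + (-0.108·101.07)²) = √(141.87764 + 119.14945) = 16.156 km
H: √((0.080·111.32)² + (0.115·101.07)²) = √(79.30971 + 135.09529) = 14.643 km
I: √((-0.027·111.32)² + (0.069·101.07)²) = √(9.03387 + 48.63430) = 7.594 km
J: √((0.156·111.32)² + (0.020·101.07)²) = √(301.57518 + 4.08606) = 17.483 km
K: √((0.134·111.32)² + (0.012·101.07)²) = √(222.51331 + 1.47098) = 14.966 km
L: √((0.073·111.32)² + (0.052·101.07)²) = √(66.03773 + 27.62175) = 9.678 km
M: √((0.055·111.32)² + (-0.076·101.07)²) = √(37.48623 + 59.00268) = 9.823 km
N: √((0.007·111.32)² + (0.130·101.07)²) = √(0.60721 + 172.63595) = 13.162 km
Sorted: B (1.851 km) < F (3.711 km) < I (7.594 km) < L (9.678 km) < …

B, F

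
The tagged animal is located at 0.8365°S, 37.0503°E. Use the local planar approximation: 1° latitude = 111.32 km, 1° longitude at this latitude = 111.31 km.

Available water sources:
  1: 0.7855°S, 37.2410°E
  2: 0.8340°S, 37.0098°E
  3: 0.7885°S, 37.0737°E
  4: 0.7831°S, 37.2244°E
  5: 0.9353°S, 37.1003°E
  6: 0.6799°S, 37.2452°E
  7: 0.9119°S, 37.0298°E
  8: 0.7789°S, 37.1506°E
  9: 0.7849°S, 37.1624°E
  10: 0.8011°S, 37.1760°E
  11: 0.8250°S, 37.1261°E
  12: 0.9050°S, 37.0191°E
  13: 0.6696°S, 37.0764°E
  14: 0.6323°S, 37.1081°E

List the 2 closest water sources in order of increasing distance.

Distances from 0.8365°S, 37.0503°E:
1: √((0.0510·111.32)² + (0.1907·111.31)²) = √(32.231962 + 450.577760) = 21.9729 km
2: √((0.0025·111.32)² + (-0.0405·111.31)²) = √(0.077451 + 20.322560) = 4.5166 km
3: √((0.0480·111.32)² + (0.0234·111.31)²) = √(28.551496 + 6.784222) = 5.9444 km
4: √((0.0534·111.32)² + (0.1741·111.31)²) = √(35.336938 + 375.548393) = 20.2703 km
5: √((-0.0988·111.32)² + (0.0500·111.31)²) = √(120.965155 + 30.974790) = 12.3264 km
6: √((0.1566·111.32)² + (0.1949·111.31)²) = √(303.899448 + 470.643477) = 27.8306 km
7: √((-0.0754·111.32)² + (-0.0205·111.31)²) = √(70.451312 + 5.206862) = 8.6982 km
8: √((0.0576·111.32)² + (0.1003·111.31)²) = √(41.114154 + 124.643671) = 12.8747 km
9: √((0.0516·111.32)² + (0.1121·111.31)²) = √(32.994823 + 155.696766) = 13.7365 km
10: √((0.0354·111.32)² + (0.1257·111.31)²) = √(15.529337 + 195.766745) = 14.5360 km
11: √((0.0115·111.32)² + (0.0758·111.31)²) = √(1.638861 + 71.187998) = 8.5339 km
12: √((-0.0685·111.32)² + (-0.0312·111.31)²) = √(58.147030 + 12.060840) = 8.3790 km
13: √((0.1669·111.32)² + (0.0261·111.31)²) = √(345.190686 + 8.440135) = 18.8051 km
14: √((0.2042·111.32)² + (0.0578·111.31)²) = √(516.723093 + 41.392727) = 23.6245 km
Sorted: 2 (4.5166 km) < 3 (5.9444 km) < 12 (8.3790 km) < 11 (8.5339 km) < …

2, 3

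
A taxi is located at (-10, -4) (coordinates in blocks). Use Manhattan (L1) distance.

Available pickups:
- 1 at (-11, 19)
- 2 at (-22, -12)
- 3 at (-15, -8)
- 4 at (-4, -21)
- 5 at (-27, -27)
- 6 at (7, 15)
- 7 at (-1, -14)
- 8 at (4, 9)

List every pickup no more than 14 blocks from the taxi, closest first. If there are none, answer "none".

3

Distances from (-10, -4):
1: |-1| + |23| = 1 + 23 = 24 blocks
2: |-12| + |-8| = 12 + 8 = 20 blocks
3: |-5| + |-4| = 5 + 4 = 9 blocks
4: |6| + |-17| = 6 + 17 = 23 blocks
5: |-17| + |-23| = 17 + 23 = 40 blocks
6: |17| + |19| = 17 + 19 = 36 blocks
7: |9| + |-10| = 9 + 10 = 19 blocks
8: |14| + |13| = 14 + 13 = 27 blocks
Threshold 14 blocks: 3 (9 blocks) is within range.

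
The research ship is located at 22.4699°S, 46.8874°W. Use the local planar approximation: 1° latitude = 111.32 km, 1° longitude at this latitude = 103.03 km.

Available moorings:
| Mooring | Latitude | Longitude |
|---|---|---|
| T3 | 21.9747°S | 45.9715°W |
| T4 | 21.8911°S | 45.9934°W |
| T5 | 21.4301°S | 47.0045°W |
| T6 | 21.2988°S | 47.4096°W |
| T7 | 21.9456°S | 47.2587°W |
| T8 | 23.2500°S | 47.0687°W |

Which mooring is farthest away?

T6

Distances from 22.4699°S, 46.8874°W:
T3: 109.2869 km
T4: 112.4078 km
T5: 116.3776 km
T6: 141.0326 km
T7: 69.7849 km
T8: 88.8270 km
Maximum: T6 at 141.0326 km.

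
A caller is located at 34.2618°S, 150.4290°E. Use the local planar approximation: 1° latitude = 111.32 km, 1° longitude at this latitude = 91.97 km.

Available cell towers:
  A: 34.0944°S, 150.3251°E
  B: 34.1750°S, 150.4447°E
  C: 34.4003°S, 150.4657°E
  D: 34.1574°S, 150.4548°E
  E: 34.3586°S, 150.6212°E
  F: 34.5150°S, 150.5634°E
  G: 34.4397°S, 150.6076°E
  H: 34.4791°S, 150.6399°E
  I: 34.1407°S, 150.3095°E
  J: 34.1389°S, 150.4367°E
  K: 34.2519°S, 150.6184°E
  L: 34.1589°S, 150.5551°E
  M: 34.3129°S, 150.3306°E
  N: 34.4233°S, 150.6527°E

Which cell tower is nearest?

B

Distances from 34.2618°S, 150.4290°E:
A: √((0.1674·111.32)² + (-0.1039·91.97)²) = √(347.262032 + 91.311078) = 20.9421 km
B: √((0.0868·111.32)² + (0.0157·91.97)²) = √(93.365375 + 2.084931) = 9.7699 km
C: √((-0.1385·111.32)² + (0.0367·91.97)²) = √(237.709174 + 11.392643) = 15.7830 km
D: √((0.1044·111.32)² + (0.0258·91.97)²) = √(135.066421 + 5.630303) = 11.8616 km
E: √((-0.0968·111.32)² + (0.1922·91.97)²) = √(116.117348 + 312.463390) = 20.7022 km
F: √((-0.2532·111.32)² + (0.1344·91.97)²) = √(794.463223 + 152.788586) = 30.7775 km
G: √((-0.1779·111.32)² + (0.1786·91.97)²) = √(392.191603 + 269.808285) = 25.7294 km
H: √((-0.2173·111.32)² + (0.2109·91.97)²) = √(585.148166 + 376.223165) = 31.0060 km
I: √((0.1211·111.32)² + (-0.1195·91.97)²) = √(181.733371 + 120.789222) = 17.3932 km
J: √((0.1229·111.32)² + (0.0077·91.97)²) = √(187.176000 + 0.501503) = 13.6995 km
K: √((0.0099·111.32)² + (0.1894·91.97)²) = √(1.214554 + 303.425672) = 17.4539 km
L: √((0.1029·111.32)² + (0.1261·91.97)²) = √(131.213085 + 134.500081) = 16.3007 km
M: √((-0.0511·111.32)² + (-0.0984·91.97)²) = √(32.358486 + 81.899749) = 10.6892 km
N: √((-0.1615·111.32)² + (0.2237·91.97)²) = √(323.214956 + 423.276679) = 27.3220 km
Minimum: B at 9.7699 km.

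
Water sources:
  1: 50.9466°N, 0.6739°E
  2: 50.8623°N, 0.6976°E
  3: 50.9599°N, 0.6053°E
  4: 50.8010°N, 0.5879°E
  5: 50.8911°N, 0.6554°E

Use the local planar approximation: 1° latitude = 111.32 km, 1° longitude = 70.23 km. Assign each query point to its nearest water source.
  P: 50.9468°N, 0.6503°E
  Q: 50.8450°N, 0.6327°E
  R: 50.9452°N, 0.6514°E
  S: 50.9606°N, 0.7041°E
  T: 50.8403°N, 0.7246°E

P at 50.9468°N, 0.6503°E:
  1: 1.6576 km
  2: 9.9759 km
  3: 3.4806 km
  4: 16.8117 km
  5: 6.2109 km
  → nearest: 1 (1.6576 km)
Q at 50.8450°N, 0.6327°E:
  1: 11.6744 km
  2: 4.9481 km
  3: 12.9346 km
  4: 5.8215 km
  5: 5.3738 km
  → nearest: 2 (4.9481 km)
R at 50.9452°N, 0.6514°E:
  1: 1.5878 km
  2: 9.7822 km
  3: 3.6277 km
  4: 16.6603 km
  5: 6.0290 km
  → nearest: 1 (1.5878 km)
S at 50.9606°N, 0.7041°E:
  1: 2.6320 km
  2: 10.9523 km
  3: 6.9392 km
  4: 19.5513 km
  5: 8.4590 km
  → nearest: 1 (2.6320 km)
T at 50.8403°N, 0.7246°E:
  1: 12.3574 km
  2: 3.0973 km
  3: 15.7308 km
  4: 10.5503 km
  5: 7.4564 km
  → nearest: 2 (3.0973 km)

P→1; Q→2; R→1; S→1; T→2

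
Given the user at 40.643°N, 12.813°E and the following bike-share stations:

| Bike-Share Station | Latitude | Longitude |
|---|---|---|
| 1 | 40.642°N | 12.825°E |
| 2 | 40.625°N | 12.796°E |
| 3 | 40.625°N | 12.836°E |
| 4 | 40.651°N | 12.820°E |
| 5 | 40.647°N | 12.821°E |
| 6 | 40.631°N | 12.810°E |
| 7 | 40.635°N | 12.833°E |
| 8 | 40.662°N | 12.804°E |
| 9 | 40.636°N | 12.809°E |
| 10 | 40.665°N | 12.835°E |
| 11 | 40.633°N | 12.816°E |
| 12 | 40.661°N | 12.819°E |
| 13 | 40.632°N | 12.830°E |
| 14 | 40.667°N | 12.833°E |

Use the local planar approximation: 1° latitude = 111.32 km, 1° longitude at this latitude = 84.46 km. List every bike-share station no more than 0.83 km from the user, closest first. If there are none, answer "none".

Distances from 40.643°N, 12.813°E:
1: √((-0.001·111.32)² + (0.012·84.46)²) = √(0.01239 + 1.02722) = 1.020 km
2: √((-0.018·111.32)² + (-0.017·84.46)²) = √(4.01505 + 2.06158) = 2.465 km
3: √((-0.018·111.32)² + (0.023·84.46)²) = √(4.01505 + 3.77362) = 2.791 km
4: √((0.008·111.32)² + (0.007·84.46)²) = √(0.79310 + 0.34954) = 1.069 km
5: √((0.004·111.32)² + (0.008·84.46)²) = √(0.19827 + 0.45654) = 0.809 km
6: √((-0.012·111.32)² + (-0.003·84.46)²) = √(1.78447 + 0.06420) = 1.360 km
7: √((-0.008·111.32)² + (0.020·84.46)²) = √(0.79310 + 2.85340) = 1.910 km
8: √((0.019·111.32)² + (-0.009·84.46)²) = √(4.47356 + 0.57781) = 2.248 km
9: √((-0.007·111.32)² + (-0.004·84.46)²) = √(0.60721 + 0.11414) = 0.849 km
10: √((0.022·111.32)² + (0.022·84.46)²) = √(5.99780 + 3.45261) = 3.074 km
11: √((-0.010·111.32)² + (0.003·84.46)²) = √(1.23921 + 0.06420) = 1.142 km
12: √((0.018·111.32)² + (0.006·84.46)²) = √(4.01505 + 0.25681) = 2.067 km
13: √((-0.011·111.32)² + (0.017·84.46)²) = √(1.49945 + 2.06158) = 1.887 km
14: √((0.024·111.32)² + (0.020·84.46)²) = √(7.13787 + 2.85340) = 3.161 km
Threshold 0.83 km: 5 (0.809 km) is within range.

5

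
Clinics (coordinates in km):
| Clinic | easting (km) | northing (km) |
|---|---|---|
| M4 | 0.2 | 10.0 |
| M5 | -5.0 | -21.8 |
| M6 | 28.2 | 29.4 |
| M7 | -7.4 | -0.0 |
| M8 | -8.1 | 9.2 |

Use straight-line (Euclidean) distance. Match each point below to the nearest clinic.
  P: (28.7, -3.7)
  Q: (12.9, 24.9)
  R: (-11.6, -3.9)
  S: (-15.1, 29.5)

P at (28.7, -3.7):
  M4: √((-28.5)² + (13.7)²) = √(812.250 + 187.690) = 31.6 km
  M5: √((-33.7)² + (-18.1)²) = √(1135.690 + 327.610) = 38.3 km
  M6: √((-0.5)² + (33.1)²) = √(0.250 + 1095.610) = 33.1 km
  M7: √((-36.1)² + (3.7)²) = √(1303.210 + 13.690) = 36.3 km
  M8: √((-36.8)² + (12.9)²) = √(1354.240 + 166.410) = 39.0 km
  → nearest: M4 (31.6 km)
Q at (12.9, 24.9):
  M4: √((-12.7)² + (-14.9)²) = √(161.290 + 222.010) = 19.6 km
  M5: √((-17.9)² + (-46.7)²) = √(320.410 + 2180.890) = 50.0 km
  M6: √((15.3)² + (4.5)²) = √(234.090 + 20.250) = 15.9 km
  M7: √((-20.3)² + (-24.9)²) = √(412.090 + 620.010) = 32.1 km
  M8: √((-21.0)² + (-15.7)²) = √(441.000 + 246.490) = 26.2 km
  → nearest: M6 (15.9 km)
R at (-11.6, -3.9):
  M4: √((11.8)² + (13.9)²) = √(139.240 + 193.210) = 18.2 km
  M5: √((6.6)² + (-17.9)²) = √(43.560 + 320.410) = 19.1 km
  M6: √((39.8)² + (33.3)²) = √(1584.040 + 1108.890) = 51.9 km
  M7: √((4.2)² + (3.9)²) = √(17.640 + 15.210) = 5.7 km
  M8: √((3.5)² + (13.1)²) = √(12.250 + 171.610) = 13.6 km
  → nearest: M7 (5.7 km)
S at (-15.1, 29.5):
  M4: √((15.3)² + (-19.5)²) = √(234.090 + 380.250) = 24.8 km
  M5: √((10.1)² + (-51.3)²) = √(102.010 + 2631.690) = 52.3 km
  M6: √((43.3)² + (-0.1)²) = √(1874.890 + 0.010) = 43.3 km
  M7: √((7.7)² + (-29.5)²) = √(59.290 + 870.250) = 30.5 km
  M8: √((7.0)² + (-20.3)²) = √(49.000 + 412.090) = 21.5 km
  → nearest: M8 (21.5 km)

P→M4; Q→M6; R→M7; S→M8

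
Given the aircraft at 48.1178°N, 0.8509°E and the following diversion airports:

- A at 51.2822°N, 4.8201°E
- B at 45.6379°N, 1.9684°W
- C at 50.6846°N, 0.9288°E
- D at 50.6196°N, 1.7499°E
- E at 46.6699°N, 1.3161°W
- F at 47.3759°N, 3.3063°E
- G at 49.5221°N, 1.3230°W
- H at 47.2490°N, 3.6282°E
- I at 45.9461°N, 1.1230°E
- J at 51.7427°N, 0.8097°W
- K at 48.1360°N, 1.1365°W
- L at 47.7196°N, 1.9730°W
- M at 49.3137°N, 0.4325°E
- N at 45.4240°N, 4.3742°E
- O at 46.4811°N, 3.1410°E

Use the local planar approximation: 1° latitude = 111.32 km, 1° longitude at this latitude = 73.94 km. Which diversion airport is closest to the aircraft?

M

Distances from 48.1178°N, 0.8509°E:
A: 458.4974 km
B: 345.9272 km
C: 285.7942 km
D: 286.3232 km
E: 227.2709 km
F: 199.4544 km
G: 224.2204 km
H: 226.9886 km
I: 242.5894 km
J: 421.7910 km
K: 146.9623 km
L: 213.4526 km
M: 136.6749 km
N: 397.2294 km
O: 248.7339 km
Minimum: M at 136.6749 km.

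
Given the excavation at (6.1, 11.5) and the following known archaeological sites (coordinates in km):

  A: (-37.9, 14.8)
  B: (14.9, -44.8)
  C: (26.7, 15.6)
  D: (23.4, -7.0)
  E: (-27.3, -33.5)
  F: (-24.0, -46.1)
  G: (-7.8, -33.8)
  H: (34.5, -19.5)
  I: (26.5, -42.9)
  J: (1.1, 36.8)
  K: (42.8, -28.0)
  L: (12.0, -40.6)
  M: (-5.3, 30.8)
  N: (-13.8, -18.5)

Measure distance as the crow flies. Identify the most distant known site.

F

Distances from (6.1, 11.5):
A: √((-44.0)² + (3.3)²) = √(1936.000 + 10.890) = 44.1 km
B: √((8.8)² + (-56.3)²) = √(77.440 + 3169.690) = 57.0 km
C: √((20.6)² + (4.1)²) = √(424.360 + 16.810) = 21.0 km
D: √((17.3)² + (-18.5)²) = √(299.290 + 342.250) = 25.3 km
E: √((-33.4)² + (-45.0)²) = √(1115.560 + 2025.000) = 56.0 km
F: √((-30.1)² + (-57.6)²) = √(906.010 + 3317.760) = 65.0 km
G: √((-13.9)² + (-45.3)²) = √(193.210 + 2052.090) = 47.4 km
H: √((28.4)² + (-31.0)²) = √(806.560 + 961.000) = 42.0 km
I: √((20.4)² + (-54.4)²) = √(416.160 + 2959.360) = 58.1 km
J: √((-5.0)² + (25.3)²) = √(25.000 + 640.090) = 25.8 km
K: √((36.7)² + (-39.5)²) = √(1346.890 + 1560.250) = 53.9 km
L: √((5.9)² + (-52.1)²) = √(34.810 + 2714.410) = 52.4 km
M: √((-11.4)² + (19.3)²) = √(129.960 + 372.490) = 22.4 km
N: √((-19.9)² + (-30.0)²) = √(396.010 + 900.000) = 36.0 km
Maximum: F at 65.0 km.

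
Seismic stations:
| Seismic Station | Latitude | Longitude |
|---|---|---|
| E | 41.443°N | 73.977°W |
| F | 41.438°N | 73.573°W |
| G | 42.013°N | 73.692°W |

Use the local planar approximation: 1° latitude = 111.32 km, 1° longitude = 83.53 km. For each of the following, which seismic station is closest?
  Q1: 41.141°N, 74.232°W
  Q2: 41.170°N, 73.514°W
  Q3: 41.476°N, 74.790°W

Q1→E; Q2→F; Q3→E

Q1 at 41.141°N, 74.232°W:
  E: √((0.302·111.32)² + (0.255·83.53)²) = √(1130.21296 + 453.69639) = 39.798 km
  F: √((0.297·111.32)² + (0.659·83.53)²) = √(1093.09849 + 3030.09184) = 64.212 km
  G: √((0.872·111.32)² + (0.540·83.53)²) = √(9422.78681 + 2034.56928) = 107.039 km
  → nearest: E (39.798 km)
Q2 at 41.170°N, 73.514°W:
  E: √((0.273·111.32)² + (-0.463·83.53)²) = √(923.57398 + 1495.70844) = 49.186 km
  F: √((0.268·111.32)² + (-0.059·83.53)²) = √(890.05324 + 24.28785) = 30.238 km
  G: √((0.843·111.32)² + (-0.178·83.53)²) = √(8806.46360 + 221.06753) = 95.013 km
  → nearest: F (30.238 km)
Q3 at 41.476°N, 74.790°W:
  E: √((-0.033·111.32)² + (0.813·83.53)²) = √(13.49504 + 4611.75316) = 68.009 km
  F: √((-0.038·111.32)² + (1.217·83.53)²) = √(17.89425 + 10333.94437) = 101.744 km
  G: √((0.537·111.32)² + (1.098·83.53)²) = √(3573.50971 + 8411.81365) = 109.478 km
  → nearest: E (68.009 km)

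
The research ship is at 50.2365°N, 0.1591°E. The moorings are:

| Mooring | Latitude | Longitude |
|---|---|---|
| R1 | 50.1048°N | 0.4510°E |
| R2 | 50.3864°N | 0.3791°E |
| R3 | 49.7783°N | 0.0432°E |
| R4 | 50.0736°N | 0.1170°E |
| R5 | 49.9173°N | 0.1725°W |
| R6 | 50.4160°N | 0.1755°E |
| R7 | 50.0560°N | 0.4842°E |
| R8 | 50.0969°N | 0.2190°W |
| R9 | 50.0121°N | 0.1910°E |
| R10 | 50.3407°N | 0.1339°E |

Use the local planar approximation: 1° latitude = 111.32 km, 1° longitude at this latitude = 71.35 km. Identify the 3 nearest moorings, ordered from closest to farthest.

Distances from 50.2365°N, 0.1591°E:
R1: 25.4697 km
R2: 22.9095 km
R3: 51.6728 km
R4: 18.3811 km
R5: 42.6896 km
R6: 20.0162 km
R7: 30.6886 km
R8: 31.1333 km
R9: 25.0837 km
R10: 11.7381 km
Sorted: R10 (11.7381 km) < R4 (18.3811 km) < R6 (20.0162 km) < R2 (22.9095 km) < R9 (25.0837 km) < …

R10, R4, R6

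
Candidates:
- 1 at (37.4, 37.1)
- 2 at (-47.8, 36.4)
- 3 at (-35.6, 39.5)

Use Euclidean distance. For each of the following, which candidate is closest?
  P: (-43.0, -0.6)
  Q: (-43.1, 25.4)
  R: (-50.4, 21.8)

P→2; Q→2; R→2

P at (-43.0, -0.6):
  1: 88.8
  2: 37.3
  3: 40.8
  → nearest: 2 (37.3)
Q at (-43.1, 25.4):
  1: 81.3
  2: 12.0
  3: 16.0
  → nearest: 2 (12.0)
R at (-50.4, 21.8):
  1: 89.1
  2: 14.8
  3: 23.1
  → nearest: 2 (14.8)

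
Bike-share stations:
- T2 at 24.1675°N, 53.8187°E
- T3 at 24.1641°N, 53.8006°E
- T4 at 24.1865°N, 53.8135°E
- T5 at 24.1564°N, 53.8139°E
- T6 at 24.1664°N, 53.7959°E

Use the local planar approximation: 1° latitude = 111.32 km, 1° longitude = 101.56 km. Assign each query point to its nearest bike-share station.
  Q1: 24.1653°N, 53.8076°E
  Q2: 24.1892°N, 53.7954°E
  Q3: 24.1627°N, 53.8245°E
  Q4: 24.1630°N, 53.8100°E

Q1→T3; Q2→T4; Q3→T2; Q4→T5

Q1 at 24.1653°N, 53.8076°E:
  T2: √((0.0022·111.32)² + (0.0111·101.56)²) = √(0.059978 + 1.270841) = 1.1536 km
  T3: √((-0.0012·111.32)² + (-0.0070·101.56)²) = √(0.017845 + 0.505407) = 0.7234 km
  T4: √((0.0212·111.32)² + (0.0059·101.56)²) = √(5.569524 + 0.359045) = 2.4349 km
  T5: √((-0.0089·111.32)² + (0.0063·101.56)²) = √(0.981582 + 0.409380) = 1.1794 km
  T6: √((0.0011·111.32)² + (-0.0117·101.56)²) = √(0.014994 + 1.411943) = 1.1945 km
  → nearest: T3 (0.7234 km)
Q2 at 24.1892°N, 53.7954°E:
  T2: √((-0.0217·111.32)² + (0.0233·101.56)²) = √(5.835336 + 5.599603) = 3.3816 km
  T3: √((-0.0251·111.32)² + (0.0052·101.56)²) = √(7.807174 + 0.278902) = 2.8436 km
  T4: √((-0.0027·111.32)² + (0.0181·101.56)²) = √(0.090339 + 3.379112) = 1.8626 km
  T5: √((-0.0328·111.32)² + (0.0185·101.56)²) = √(13.331962 + 3.530115) = 4.1063 km
  T6: √((-0.0228·111.32)² + (0.0005·101.56)²) = √(6.441931 + 0.002579) = 2.5386 km
  → nearest: T4 (1.8626 km)
Q3 at 24.1627°N, 53.8245°E:
  T2: √((0.0048·111.32)² + (-0.0058·101.56)²) = √(0.285515 + 0.346978) = 0.7953 km
  T3: √((0.0014·111.32)² + (-0.0239·101.56)²) = √(0.024289 + 5.891708) = 2.4323 km
  T4: √((0.0238·111.32)² + (-0.0110·101.56)²) = √(7.019405 + 1.248046) = 2.8753 km
  T5: √((-0.0063·111.32)² + (-0.0106·101.56)²) = √(0.491844 + 1.158930) = 1.2848 km
  T6: √((0.0037·111.32)² + (-0.0286·101.56)²) = √(0.169648 + 8.436794) = 2.9337 km
  → nearest: T2 (0.7953 km)
Q4 at 24.1630°N, 53.8100°E:
  T2: √((0.0045·111.32)² + (0.0087·101.56)²) = √(0.250941 + 0.780699) = 1.0157 km
  T3: √((0.0011·111.32)² + (-0.0094·101.56)²) = √(0.014994 + 0.911383) = 0.9625 km
  T4: √((0.0235·111.32)² + (0.0035·101.56)²) = √(6.843561 + 0.126352) = 2.6401 km
  T5: √((-0.0066·111.32)² + (0.0039·101.56)²) = √(0.539802 + 0.156883) = 0.8347 km
  T6: √((0.0034·111.32)² + (-0.0141·101.56)²) = √(0.143253 + 2.050613) = 1.4812 km
  → nearest: T5 (0.8347 km)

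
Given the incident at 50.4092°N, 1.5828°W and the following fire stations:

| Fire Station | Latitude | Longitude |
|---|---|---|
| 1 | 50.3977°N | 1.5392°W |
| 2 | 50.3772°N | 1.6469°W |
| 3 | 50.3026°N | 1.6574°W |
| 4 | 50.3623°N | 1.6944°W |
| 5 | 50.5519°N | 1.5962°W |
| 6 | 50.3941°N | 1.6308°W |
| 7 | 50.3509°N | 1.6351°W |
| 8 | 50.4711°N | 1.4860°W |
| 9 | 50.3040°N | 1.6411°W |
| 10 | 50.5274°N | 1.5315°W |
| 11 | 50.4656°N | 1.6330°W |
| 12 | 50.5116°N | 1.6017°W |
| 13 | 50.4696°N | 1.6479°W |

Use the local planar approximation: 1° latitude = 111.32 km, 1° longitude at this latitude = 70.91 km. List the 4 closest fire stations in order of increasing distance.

1, 6, 2, 11

Distances from 50.4092°N, 1.5828°W:
1: √((-0.0115·111.32)² + (0.0436·70.91)²) = √(1.638861 + 9.558460) = 3.3462 km
2: √((-0.0320·111.32)² + (-0.0641·70.91)²) = √(12.689554 + 20.660034) = 5.7749 km
3: √((-0.1066·111.32)² + (-0.0746·70.91)²) = √(140.818854 + 27.982894) = 12.9924 km
4: √((-0.0469·111.32)² + (-0.1116·70.91)²) = √(27.257880 + 62.624369) = 9.4806 km
5: √((0.1427·111.32)² + (-0.0134·70.91)²) = √(252.344789 + 0.902869) = 15.9138 km
6: √((-0.0151·111.32)² + (-0.0480·70.91)²) = √(2.825532 + 11.585038) = 3.7961 km
7: √((-0.0583·111.32)² + (-0.0523·70.91)²) = √(42.119529 + 13.753662) = 7.4748 km
8: √((0.0619·111.32)² + (0.0968·70.91)²) = √(47.481857 + 47.115704) = 9.7261 km
9: √((-0.1052·111.32)² + (-0.0583·70.91)²) = √(137.144336 + 17.090394) = 12.4191 km
10: √((0.1182·111.32)² + (0.0513·70.91)²) = √(173.133596 + 13.232738) = 13.6516 km
11: √((0.0564·111.32)² + (-0.0502·70.91)²) = √(39.418909 + 12.671336) = 7.2174 km
12: √((0.1024·111.32)² + (-0.0189·70.91)²) = √(129.941031 + 1.796133) = 11.4777 km
13: √((0.0604·111.32)² + (-0.0651·70.91)²) = √(45.208518 + 21.309681) = 8.1559 km
Sorted: 1 (3.3462 km) < 6 (3.7961 km) < 2 (5.7749 km) < 11 (7.2174 km) < 7 (7.4748 km) < 13 (8.1559 km) < …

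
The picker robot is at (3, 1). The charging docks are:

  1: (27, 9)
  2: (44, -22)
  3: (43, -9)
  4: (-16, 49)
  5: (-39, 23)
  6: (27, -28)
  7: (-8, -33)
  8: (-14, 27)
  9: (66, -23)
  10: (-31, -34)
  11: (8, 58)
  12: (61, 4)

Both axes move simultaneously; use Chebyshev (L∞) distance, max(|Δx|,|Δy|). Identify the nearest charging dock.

1

Distances from (3, 1):
1: 24
2: 41
3: 40
4: 48
5: 42
6: 29
7: 34
8: 26
9: 63
10: 35
11: 57
12: 58
Minimum: 1 at 24.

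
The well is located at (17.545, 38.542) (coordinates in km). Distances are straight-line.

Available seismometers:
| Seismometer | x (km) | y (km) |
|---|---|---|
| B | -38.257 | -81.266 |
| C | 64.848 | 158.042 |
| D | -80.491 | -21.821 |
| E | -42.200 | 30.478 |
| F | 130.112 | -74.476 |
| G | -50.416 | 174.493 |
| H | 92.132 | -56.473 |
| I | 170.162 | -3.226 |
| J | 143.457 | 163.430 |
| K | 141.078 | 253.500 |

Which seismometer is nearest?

Distances from (17.545, 38.542):
B: √((-55.802)² + (-119.808)²) = √(3113.86320 + 14353.95686) = 132.166 km
C: √((47.303)² + (119.500)²) = √(2237.57381 + 14280.25000) = 128.522 km
D: √((-98.036)² + (-60.363)²) = √(9611.05730 + 3643.69177) = 115.129 km
E: √((-59.745)² + (-8.064)²) = √(3569.46503 + 65.02810) = 60.287 km
F: √((112.567)² + (-113.018)²) = √(12671.32949 + 12773.06832) = 159.513 km
G: √((-67.961)² + (135.951)²) = √(4618.69752 + 18482.67440) = 151.991 km
H: √((74.587)² + (-95.015)²) = √(5563.22057 + 9027.85023) = 120.794 km
I: √((152.617)² + (-41.768)²) = √(23291.94869 + 1744.56582) = 158.229 km
J: √((125.912)² + (124.888)²) = √(15853.83174 + 15597.01254) = 177.344 km
K: √((123.533)² + (214.958)²) = √(15260.40209 + 46206.94176) = 247.926 km
Minimum: E at 60.287 km.

E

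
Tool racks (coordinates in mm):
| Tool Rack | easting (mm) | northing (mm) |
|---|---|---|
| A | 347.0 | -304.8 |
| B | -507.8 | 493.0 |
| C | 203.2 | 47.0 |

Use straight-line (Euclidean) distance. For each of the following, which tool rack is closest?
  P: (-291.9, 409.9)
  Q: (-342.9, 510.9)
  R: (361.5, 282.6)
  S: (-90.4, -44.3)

P at (-291.9, 409.9):
  A: 958.6 mm
  B: 231.3 mm
  C: 613.9 mm
  → nearest: B (231.3 mm)
Q at (-342.9, 510.9):
  A: 1068.3 mm
  B: 165.9 mm
  C: 716.5 mm
  → nearest: B (165.9 mm)
R at (361.5, 282.6):
  A: 587.6 mm
  B: 894.4 mm
  C: 283.8 mm
  → nearest: C (283.8 mm)
S at (-90.4, -44.3):
  A: 509.1 mm
  B: 680.4 mm
  C: 307.5 mm
  → nearest: C (307.5 mm)

P→B; Q→B; R→C; S→C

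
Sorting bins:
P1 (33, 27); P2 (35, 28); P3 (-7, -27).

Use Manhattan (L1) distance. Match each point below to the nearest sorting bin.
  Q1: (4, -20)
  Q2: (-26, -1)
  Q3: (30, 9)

Q1 at (4, -20):
  P1: 76
  P2: 79
  P3: 18
  → nearest: P3 (18)
Q2 at (-26, -1):
  P1: 87
  P2: 90
  P3: 45
  → nearest: P3 (45)
Q3 at (30, 9):
  P1: 21
  P2: 24
  P3: 73
  → nearest: P1 (21)

Q1→P3; Q2→P3; Q3→P1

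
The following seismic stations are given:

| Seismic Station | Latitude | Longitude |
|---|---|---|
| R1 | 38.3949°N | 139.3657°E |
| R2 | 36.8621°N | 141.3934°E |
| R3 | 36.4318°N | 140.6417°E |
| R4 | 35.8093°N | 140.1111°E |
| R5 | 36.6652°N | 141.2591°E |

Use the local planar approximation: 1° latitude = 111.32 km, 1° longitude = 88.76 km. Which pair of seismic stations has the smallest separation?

R2 and R5

Pairwise distances:
R2–R5: √((-0.1969·111.32)² + (-0.1343·88.76)²) = √(480.438528 + 142.097557) = 24.9507 km
R3–R5: √((0.2334·111.32)² + (0.6174·88.76)²) = √(675.068897 + 3003.086471) = 60.6478 km
R2–R3: √((-0.4303·111.32)² + (-0.7517·88.76)²) = √(2294.505418 + 4451.677429) = 82.1351 km
R3–R4: √((-0.6225·111.32)² + (-0.5306·88.76)²) = √(4802.032631 + 2218.038491) = 83.7859 km
R4–R5: √((0.8559·111.32)² + (1.1480·88.76)²) = √(9078.047443 + 10382.892636) = 139.5025 km
R2–R4: √((-1.0528·111.32)² + (-1.2823·88.76)²) = √(13735.299948 + 12954.297652) = 163.3695 km
R1–R3: √((-1.9631·111.32)² + (1.2760·88.76)²) = √(47756.362647 + 12827.320200) = 246.1375 km
R1–R2: √((-1.5328·111.32)² + (2.0277·88.76)²) = √(29115.039175 + 32392.315176) = 248.0068 km
R1–R5: √((-1.7297·111.32)² + (1.8934·88.76)²) = √(37075.581060 + 28243.553209) = 255.5761 km
R1–R4: √((-2.5856·111.32)² + (0.7454·88.76)²) = √(82845.528636 + 4377.371076) = 295.3352 km
Closest pair: R2–R5 at 24.9507 km.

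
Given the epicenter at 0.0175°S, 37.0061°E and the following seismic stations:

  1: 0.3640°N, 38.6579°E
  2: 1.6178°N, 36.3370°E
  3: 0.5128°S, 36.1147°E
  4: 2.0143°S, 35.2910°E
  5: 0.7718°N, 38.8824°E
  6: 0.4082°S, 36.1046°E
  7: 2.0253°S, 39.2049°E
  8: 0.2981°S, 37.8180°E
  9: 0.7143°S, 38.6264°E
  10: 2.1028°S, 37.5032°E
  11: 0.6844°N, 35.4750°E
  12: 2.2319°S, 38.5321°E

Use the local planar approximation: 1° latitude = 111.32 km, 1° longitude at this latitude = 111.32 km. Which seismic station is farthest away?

7

Distances from 0.0175°S, 37.0061°E:
1: √((0.3815·111.32)² + (1.6518·111.32)²) = √(1803.580287 + 33811.257160) = 188.7189 km
2: √((1.6353·111.32)² + (-0.6691·111.32)²) = √(33139.142674 + 5547.897837) = 196.6902 km
3: √((-0.4953·111.32)² + (-0.8914·111.32)²) = √(3040.066273 + 9846.721503) = 113.5200 km
4: √((-1.9968·111.32)² + (-1.7151·111.32)²) = √(49410.077073 + 36452.329659) = 293.0229 km
5: √((0.7893·111.32)² + (1.8763·111.32)²) = √(7720.236434 + 43626.558262) = 226.5983 km
6: √((-0.3907·111.32)² + (-0.9015·111.32)²) = √(1891.617041 + 10071.122011) = 109.3743 km
7: √((-2.0078·111.32)² + (2.1988·111.32)²) = √(49955.958381 + 59912.556549) = 331.4642 km
8: √((-0.2806·111.32)² + (0.8119·111.32)²) = √(975.712185 + 8168.672379) = 95.6263 km
9: √((-0.6968·111.32)² + (1.6203·111.32)²) = √(6016.759874 + 32533.984792) = 196.3434 km
10: √((-2.0853·111.32)² + (0.4971·111.32)²) = √(53886.934930 + 3062.202605) = 238.6402 km
11: √((0.7019·111.32)² + (-1.5311·111.32)²) = √(6105.157610 + 29050.493090) = 187.4984 km
12: √((-2.2144·111.32)² + (1.5260·111.32)²) = √(60765.704993 + 28857.284595) = 299.3710 km
Maximum: 7 at 331.4642 km.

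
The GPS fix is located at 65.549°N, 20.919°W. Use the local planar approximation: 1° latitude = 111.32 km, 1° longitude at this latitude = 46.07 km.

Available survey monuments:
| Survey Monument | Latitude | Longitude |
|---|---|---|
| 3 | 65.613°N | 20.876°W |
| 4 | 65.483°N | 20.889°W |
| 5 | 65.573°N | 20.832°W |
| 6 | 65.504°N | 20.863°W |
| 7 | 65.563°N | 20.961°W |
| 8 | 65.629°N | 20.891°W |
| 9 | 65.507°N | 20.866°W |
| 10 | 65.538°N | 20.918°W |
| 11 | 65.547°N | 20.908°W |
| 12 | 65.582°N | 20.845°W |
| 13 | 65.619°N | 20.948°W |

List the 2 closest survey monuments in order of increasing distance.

11, 10

Distances from 65.549°N, 20.919°W:
3: √((0.064·111.32)² + (0.043·46.07)²) = √(50.75822 + 3.92440) = 7.395 km
4: √((-0.066·111.32)² + (0.030·46.07)²) = √(53.98017 + 1.91020) = 7.476 km
5: √((0.024·111.32)² + (0.087·46.07)²) = √(7.13787 + 16.06479) = 4.817 km
6: √((-0.045·111.32)² + (0.056·46.07)²) = √(25.09409 + 6.65599) = 5.635 km
7: √((0.014·111.32)² + (-0.042·46.07)²) = √(2.42886 + 3.74399) = 2.485 km
8: √((0.080·111.32)² + (0.028·46.07)²) = √(79.30971 + 1.66400) = 8.999 km
9: √((-0.042·111.32)² + (0.053·46.07)²) = √(21.85974 + 5.96195) = 5.275 km
10: √((-0.011·111.32)² + (0.001·46.07)²) = √(1.49945 + 0.00212) = 1.225 km
11: √((-0.002·111.32)² + (0.011·46.07)²) = √(0.04957 + 0.25682) = 0.554 km
12: √((0.033·111.32)² + (0.074·46.07)²) = √(13.49504 + 11.62251) = 5.012 km
13: √((0.070·111.32)² + (-0.029·46.07)²) = √(60.72150 + 1.78498) = 7.906 km
Sorted: 11 (0.554 km) < 10 (1.225 km) < 7 (2.485 km) < 5 (4.817 km) < …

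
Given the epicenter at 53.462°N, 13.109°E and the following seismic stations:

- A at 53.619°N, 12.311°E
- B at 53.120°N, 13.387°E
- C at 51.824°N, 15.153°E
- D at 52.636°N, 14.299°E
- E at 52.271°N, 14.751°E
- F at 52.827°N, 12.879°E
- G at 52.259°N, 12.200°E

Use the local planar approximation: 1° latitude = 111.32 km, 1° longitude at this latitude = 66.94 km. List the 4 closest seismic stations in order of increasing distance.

B, A, F, D

Distances from 53.462°N, 13.109°E:
A: 56.205 km
B: 42.376 km
C: 227.969 km
D: 121.657 km
E: 172.219 km
F: 72.345 km
G: 147.094 km
Sorted: B (42.376 km) < A (56.205 km) < F (72.345 km) < D (121.657 km) < G (147.094 km) < E (172.219 km) < …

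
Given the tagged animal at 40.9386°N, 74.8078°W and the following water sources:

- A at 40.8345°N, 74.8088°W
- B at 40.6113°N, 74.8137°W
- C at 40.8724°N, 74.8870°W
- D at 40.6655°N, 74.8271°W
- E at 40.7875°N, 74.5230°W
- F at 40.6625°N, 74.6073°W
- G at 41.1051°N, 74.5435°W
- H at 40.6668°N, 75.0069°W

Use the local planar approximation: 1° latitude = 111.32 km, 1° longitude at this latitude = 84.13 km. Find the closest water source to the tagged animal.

Distances from 40.9386°N, 74.8078°W:
A: √((-0.1041·111.32)² + (-0.0010·84.13)²) = √(134.291293 + 0.007078) = 11.5887 km
B: √((-0.3273·111.32)² + (-0.0059·84.13)²) = √(1327.511848 + 0.246380) = 36.4384 km
C: √((-0.0662·111.32)² + (-0.0792·84.13)²) = √(54.307821 + 44.396848) = 9.9350 km
D: √((-0.2731·111.32)² + (-0.0193·84.13)²) = √(924.250716 + 2.636431) = 30.4448 km
E: √((-0.1511·111.32)² + (0.2848·84.13)²) = √(282.927605 + 574.092334) = 29.2749 km
F: √((-0.2761·111.32)² + (0.2005·84.13)²) = √(944.668010 + 284.531617) = 35.0599 km
G: √((0.1665·111.32)² + (0.2643·84.13)²) = √(343.538070 + 494.420084) = 28.9475 km
H: √((-0.2718·111.32)² + (-0.1991·84.13)²) = √(915.472494 + 280.571981) = 34.5839 km
Minimum: C at 9.9350 km.

C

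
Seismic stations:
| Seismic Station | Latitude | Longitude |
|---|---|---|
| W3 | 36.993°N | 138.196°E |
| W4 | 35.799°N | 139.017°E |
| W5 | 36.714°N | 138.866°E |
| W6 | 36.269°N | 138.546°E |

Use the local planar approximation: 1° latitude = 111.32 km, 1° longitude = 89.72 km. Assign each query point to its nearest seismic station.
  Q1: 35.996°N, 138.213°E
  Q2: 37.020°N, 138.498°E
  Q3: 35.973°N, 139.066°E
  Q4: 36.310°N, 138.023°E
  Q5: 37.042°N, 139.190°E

Q1→W6; Q2→W3; Q3→W4; Q4→W6; Q5→W5

Q1 at 35.996°N, 138.213°E:
  W3: 110.997 km
  W4: 75.395 km
  W5: 99.100 km
  W6: 42.617 km
  → nearest: W6 (42.617 km)
Q2 at 37.020°N, 138.498°E:
  W3: 27.262 km
  W4: 143.677 km
  W5: 47.439 km
  W6: 83.712 km
  → nearest: W3 (27.262 km)
Q3 at 35.973°N, 139.066°E:
  W3: 137.788 km
  W4: 19.862 km
  W5: 84.417 km
  W6: 57.117 km
  → nearest: W4 (19.862 km)
Q4 at 36.310°N, 138.023°E:
  W3: 77.600 km
  W4: 105.779 km
  W5: 87.995 km
  W6: 47.145 km
  → nearest: W6 (47.145 km)
Q5 at 37.042°N, 139.190°E:
  W3: 89.348 km
  W4: 139.239 km
  W5: 46.671 km
  W6: 103.649 km
  → nearest: W5 (46.671 km)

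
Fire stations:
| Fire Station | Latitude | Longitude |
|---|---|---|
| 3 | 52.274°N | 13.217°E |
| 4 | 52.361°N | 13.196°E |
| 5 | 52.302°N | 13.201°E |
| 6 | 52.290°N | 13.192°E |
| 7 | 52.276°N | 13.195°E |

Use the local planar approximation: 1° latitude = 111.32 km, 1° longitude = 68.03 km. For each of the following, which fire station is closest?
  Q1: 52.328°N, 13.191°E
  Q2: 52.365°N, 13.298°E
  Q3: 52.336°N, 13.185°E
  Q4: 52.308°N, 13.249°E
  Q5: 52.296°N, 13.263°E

Q1→5; Q2→4; Q3→4; Q4→5; Q5→3

Q1 at 52.328°N, 13.191°E:
  3: 6.266 km
  4: 3.689 km
  5: 2.973 km
  6: 4.231 km
  7: 5.795 km
  → nearest: 5 (2.973 km)
Q2 at 52.365°N, 13.298°E:
  3: 11.532 km
  4: 6.953 km
  5: 9.630 km
  6: 11.032 km
  7: 12.135 km
  → nearest: 4 (6.953 km)
Q3 at 52.336°N, 13.185°E:
  3: 7.237 km
  4: 2.882 km
  5: 3.938 km
  6: 5.143 km
  7: 6.714 km
  → nearest: 4 (2.882 km)
Q4 at 52.308°N, 13.249°E:
  3: 4.366 km
  4: 6.914 km
  5: 3.333 km
  6: 4.365 km
  7: 5.117 km
  → nearest: 5 (3.333 km)
Q5 at 52.296°N, 13.263°E:
  3: 3.974 km
  4: 8.552 km
  5: 4.270 km
  6: 4.876 km
  7: 5.134 km
  → nearest: 3 (3.974 km)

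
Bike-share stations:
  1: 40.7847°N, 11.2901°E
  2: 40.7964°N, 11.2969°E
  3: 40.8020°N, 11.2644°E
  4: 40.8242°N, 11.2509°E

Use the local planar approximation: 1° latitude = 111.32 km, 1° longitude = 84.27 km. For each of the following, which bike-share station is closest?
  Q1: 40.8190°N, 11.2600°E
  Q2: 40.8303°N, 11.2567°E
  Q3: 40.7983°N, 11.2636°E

Q1→4; Q2→4; Q3→3

Q1 at 40.8190°N, 11.2600°E:
  1: 4.5840 km
  2: 3.9998 km
  3: 1.9284 km
  4: 0.9608 km
  → nearest: 4 (0.9608 km)
Q2 at 40.8303°N, 11.2567°E:
  1: 5.8043 km
  2: 5.0712 km
  3: 3.2165 km
  4: 0.8367 km
  → nearest: 4 (0.8367 km)
Q3 at 40.7983°N, 11.2636°E:
  1: 2.6980 km
  2: 2.8142 km
  3: 0.4174 km
  4: 3.0754 km
  → nearest: 3 (0.4174 km)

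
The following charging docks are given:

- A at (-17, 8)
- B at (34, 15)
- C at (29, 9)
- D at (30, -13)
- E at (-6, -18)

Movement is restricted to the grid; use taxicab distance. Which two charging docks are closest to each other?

B and C

Pairwise distances:
A–B: |51| + |7| = 51 + 7 = 58
A–C: |46| + |1| = 46 + 1 = 47
A–D: |47| + |-21| = 47 + 21 = 68
A–E: |11| + |-26| = 11 + 26 = 37
B–C: |-5| + |-6| = 5 + 6 = 11
B–D: |-4| + |-28| = 4 + 28 = 32
B–E: |-40| + |-33| = 40 + 33 = 73
C–D: |1| + |-22| = 1 + 22 = 23
C–E: |-35| + |-27| = 35 + 27 = 62
D–E: |-36| + |-5| = 36 + 5 = 41
Closest pair: B–C at 11.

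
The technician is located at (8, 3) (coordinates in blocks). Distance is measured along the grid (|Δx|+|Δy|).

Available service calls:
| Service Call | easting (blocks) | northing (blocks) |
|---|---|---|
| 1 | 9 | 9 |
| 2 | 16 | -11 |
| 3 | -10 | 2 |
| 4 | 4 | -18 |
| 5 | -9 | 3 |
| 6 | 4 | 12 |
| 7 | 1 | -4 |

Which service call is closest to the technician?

1

Distances from (8, 3):
1: |1| + |6| = 1 + 6 = 7 blocks
2: |8| + |-14| = 8 + 14 = 22 blocks
3: |-18| + |-1| = 18 + 1 = 19 blocks
4: |-4| + |-21| = 4 + 21 = 25 blocks
5: |-17| + |0| = 17 + 0 = 17 blocks
6: |-4| + |9| = 4 + 9 = 13 blocks
7: |-7| + |-7| = 7 + 7 = 14 blocks
Minimum: 1 at 7 blocks.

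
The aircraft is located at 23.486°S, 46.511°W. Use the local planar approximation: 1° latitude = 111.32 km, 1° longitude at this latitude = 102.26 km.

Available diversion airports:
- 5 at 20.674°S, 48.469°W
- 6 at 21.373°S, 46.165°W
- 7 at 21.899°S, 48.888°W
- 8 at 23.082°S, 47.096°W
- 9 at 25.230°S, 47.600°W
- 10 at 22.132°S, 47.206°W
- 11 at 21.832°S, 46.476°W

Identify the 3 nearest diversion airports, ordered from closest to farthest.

Distances from 23.486°S, 46.511°W:
5: √((2.812·111.32)² + (-1.958·102.26)²) = √(97988.93285 + 40090.08266) = 371.590 km
6: √((2.113·111.32)² + (0.346·102.26)²) = √(55328.05323 + 1251.88309) = 237.865 km
7: √((1.587·111.32)² + (-2.377·102.26)²) = √(31210.46569 + 59084.00691) = 300.490 km
8: √((0.404·111.32)² + (-0.585·102.26)²) = √(2022.59591 + 3578.68365) = 74.842 km
9: √((-1.744·111.32)² + (-1.089·102.26)²) = √(37691.14723 + 12401.30350) = 223.813 km
10: √((1.354·111.32)² + (-0.695·102.26)²) = √(22718.71294 + 5051.04440) = 166.643 km
11: √((1.654·111.32)² + (0.035·102.26)²) = √(33901.38224 + 12.80996) = 184.158 km
Sorted: 8 (74.842 km) < 10 (166.643 km) < 11 (184.158 km) < 9 (223.813 km) < 6 (237.865 km) < …

8, 10, 11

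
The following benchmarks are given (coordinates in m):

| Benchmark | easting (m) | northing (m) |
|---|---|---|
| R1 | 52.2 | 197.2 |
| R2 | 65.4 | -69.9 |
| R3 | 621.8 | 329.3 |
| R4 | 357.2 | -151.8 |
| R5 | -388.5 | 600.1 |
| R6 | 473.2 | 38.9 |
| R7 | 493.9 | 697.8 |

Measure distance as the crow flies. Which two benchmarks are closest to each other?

R4 and R6

Pairwise distances:
R4–R6: 223.2 m
R1–R2: 267.4 m
R2–R4: 303.1 m
R3–R6: 326.2 m
R3–R7: 390.1 m
R2–R6: 422.1 m
R1–R6: 449.8 m
R1–R4: 463.5 m
R3–R4: 549.1 m
R1–R3: 584.7 m
R1–R5: 597.1 m
R6–R7: 659.2 m
R1–R7: 667.6 m
R2–R3: 684.8 m
R2–R5: 809.3 m
R4–R7: 860.5 m
R2–R7: 879.2 m
R5–R7: 887.8 m
R5–R6: 1028.3 m
R3–R5: 1046.0 m
R4–R5: 1059.0 m
Closest pair: R4–R6 at 223.2 m.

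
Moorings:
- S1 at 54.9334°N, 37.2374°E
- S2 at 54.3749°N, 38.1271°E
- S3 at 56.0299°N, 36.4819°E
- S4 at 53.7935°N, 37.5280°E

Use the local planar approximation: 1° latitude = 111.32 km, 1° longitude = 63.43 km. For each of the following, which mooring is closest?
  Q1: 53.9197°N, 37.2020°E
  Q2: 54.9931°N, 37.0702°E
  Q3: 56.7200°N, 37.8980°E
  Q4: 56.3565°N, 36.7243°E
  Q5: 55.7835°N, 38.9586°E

Q1 at 53.9197°N, 37.2020°E:
  S1: √((1.0137·111.32)² + (0.0354·63.43)²) = √(12734.012983 + 5.041920) = 112.8674 km
  S2: √((0.4552·111.32)² + (0.9251·63.43)²) = √(2567.739146 + 3443.235955) = 77.5305 km
  S3: √((2.1102·111.32)² + (-0.7201·63.43)²) = √(55181.516643 + 2086.291769) = 239.3069 km
  S4: √((-0.1262·111.32)² + (0.3260·63.43)²) = √(197.362712 + 427.587128) = 24.9990 km
  → nearest: S4 (24.9990 km)
Q2 at 54.9931°N, 37.0702°E:
  S1: √((-0.0597·111.32)² + (0.1672·63.43)²) = √(44.166711 + 112.476545) = 12.5157 km
  S2: √((-0.6182·111.32)² + (1.0569·63.43)²) = √(4735.920427 + 4494.249912) = 96.0738 km
  S3: √((1.0368·111.32)² + (-0.5883·63.43)²) = √(13320.986016 + 1392.474079) = 121.2991 km
  S4: √((-1.1996·111.32)² + (0.4578·63.43)²) = √(17832.790582 + 843.220195) = 136.6602 km
  → nearest: S1 (12.5157 km)
Q3 at 56.7200°N, 37.8980°E:
  S1: √((-1.7866·111.32)² + (-0.6606·63.43)²) = √(39554.969560 + 1755.765704) = 203.2504 km
  S2: √((-2.3451·111.32)² + (0.2291·63.43)²) = √(68150.512900 + 211.173589) = 261.4607 km
  S3: √((-0.6901·111.32)² + (-1.4161·63.43)²) = √(5901.609236 + 8068.211390) = 118.1940 km
  S4: √((-2.9265·111.32)² + (-0.3700·63.43)²) = √(106131.292253 + 550.798655) = 326.6222 km
  → nearest: S3 (118.1940 km)
Q4 at 56.3565°N, 36.7243°E:
  S1: √((-1.4231·111.32)² + (0.5131·63.43)²) = √(25096.735446 + 1059.237755) = 161.7281 km
  S2: √((-1.9816·111.32)² + (1.4028·63.43)²) = √(48660.703403 + 7917.369928) = 237.8615 km
  S3: √((-0.3266·111.32)² + (-0.2424·63.43)²) = √(1321.839593 + 236.403909) = 39.4746 km
  S4: √((-2.5630·111.32)² + (0.8037·63.43)²) = √(81403.599269 + 2598.826936) = 289.8317 km
  → nearest: S3 (39.4746 km)
Q5 at 55.7835°N, 38.9586°E:
  S1: √((-0.8501·111.32)² + (-1.7212·63.43)²) = √(8955.429672 + 11919.336964) = 144.4810 km
  S2: √((-1.4086·111.32)² + (-0.8315·63.43)²) = √(24587.918416 + 2781.723311) = 165.4377 km
  S3: √((0.2464·111.32)² + (-2.4767·63.43)²) = √(752.363646 + 24679.492859) = 159.4737 km
  S4: √((-1.9900·111.32)² + (-1.4306·63.43)²) = √(49074.123118 + 8234.284427) = 239.3917 km
  → nearest: S1 (144.4810 km)

Q1→S4; Q2→S1; Q3→S3; Q4→S3; Q5→S1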